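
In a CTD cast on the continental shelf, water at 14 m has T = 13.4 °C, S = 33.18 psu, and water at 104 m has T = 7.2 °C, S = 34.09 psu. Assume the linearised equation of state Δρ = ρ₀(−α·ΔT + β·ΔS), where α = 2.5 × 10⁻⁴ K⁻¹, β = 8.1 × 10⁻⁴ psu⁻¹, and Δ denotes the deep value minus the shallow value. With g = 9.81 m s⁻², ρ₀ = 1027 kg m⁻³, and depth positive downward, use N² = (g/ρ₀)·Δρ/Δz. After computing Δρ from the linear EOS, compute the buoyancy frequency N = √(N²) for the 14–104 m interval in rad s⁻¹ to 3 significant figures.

ΔT = -6.2 K, ΔS = +0.91 psu (deep − shallow).
Δρ/ρ₀ = −αΔT + βΔS = 1.55 × 10⁻³ + 7.371 × 10⁻⁴ = 2.2871 × 10⁻³, so Δρ ≈ 2.349 kg m⁻³.
N² = (g/ρ₀)·Δρ/Δz = g·(Δρ/ρ₀)/Δz = 9.81 × 2.2871 × 10⁻³ / 90 = 2.4929 × 10⁻⁴ s⁻².
N = √(2.4929 × 10⁻⁴) = 0.015789 rad s⁻¹ ≈ 0.0158 rad s⁻¹.

0.0158 rad s⁻¹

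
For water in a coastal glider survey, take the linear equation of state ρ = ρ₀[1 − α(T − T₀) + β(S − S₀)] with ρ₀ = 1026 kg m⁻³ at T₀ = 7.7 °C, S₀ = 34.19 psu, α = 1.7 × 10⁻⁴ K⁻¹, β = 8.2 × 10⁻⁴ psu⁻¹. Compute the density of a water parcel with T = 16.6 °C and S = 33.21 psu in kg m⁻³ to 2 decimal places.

1023.62 kg m⁻³

T − T₀ = +8.9 K, S − S₀ = -0.98 psu.
Bracket = 1 − α·(+8.9) + β·(-0.98) = 1 + (-2.3166 × 10⁻³) = 0.9976834.
ρ = 1026 × 0.9976834 = 1023.62 kg m⁻³.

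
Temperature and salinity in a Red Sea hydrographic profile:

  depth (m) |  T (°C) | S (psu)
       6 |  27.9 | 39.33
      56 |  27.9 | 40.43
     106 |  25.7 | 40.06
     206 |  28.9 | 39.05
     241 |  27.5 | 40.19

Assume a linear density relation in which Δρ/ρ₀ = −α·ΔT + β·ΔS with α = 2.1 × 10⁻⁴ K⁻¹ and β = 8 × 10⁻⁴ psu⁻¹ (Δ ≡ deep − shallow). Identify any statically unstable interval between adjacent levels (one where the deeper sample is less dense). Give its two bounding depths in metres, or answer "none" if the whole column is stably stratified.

106–206 m

Evaluate Δρ/ρ₀ = −αΔT + βΔS across each adjacent pair:
  6–56 m: −αΔT+βΔS = −(2.1 × 10⁻⁴)(+0.0)+(8 × 10⁻⁴)(+1.10) = 8.8 × 10⁻⁴ → stable
  56–106 m: −αΔT+βΔS = −(2.1 × 10⁻⁴)(-2.2)+(8 × 10⁻⁴)(-0.37) = 1.7 × 10⁻⁴ → stable
  106–206 m: −αΔT+βΔS = −(2.1 × 10⁻⁴)(+3.2)+(8 × 10⁻⁴)(-1.01) = -1.5 × 10⁻³ → UNSTABLE
  206–241 m: −αΔT+βΔS = −(2.1 × 10⁻⁴)(-1.4)+(8 × 10⁻⁴)(+1.14) = 1.2 × 10⁻³ → stable
The 106–206 m interval has Δρ < 0: lighter water underlies denser water.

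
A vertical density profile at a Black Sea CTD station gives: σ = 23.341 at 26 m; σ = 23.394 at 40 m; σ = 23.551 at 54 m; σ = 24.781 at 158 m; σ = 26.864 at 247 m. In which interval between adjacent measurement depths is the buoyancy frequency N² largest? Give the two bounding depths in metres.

158–247 m

Compute the density gradient over each adjacent pair:
  26–40 m: Δρ/Δz = 0.053/14 = 3.8 × 10⁻³ kg m⁻⁴
  40–54 m: Δρ/Δz = 0.157/14 = 0.011 kg m⁻⁴
  54–158 m: Δρ/Δz = 1.230/104 = 0.012 kg m⁻⁴
  158–247 m: Δρ/Δz = 2.083/89 = 0.023 kg m⁻⁴
The largest gradient is in the 158–247 m interval — the pycnocline.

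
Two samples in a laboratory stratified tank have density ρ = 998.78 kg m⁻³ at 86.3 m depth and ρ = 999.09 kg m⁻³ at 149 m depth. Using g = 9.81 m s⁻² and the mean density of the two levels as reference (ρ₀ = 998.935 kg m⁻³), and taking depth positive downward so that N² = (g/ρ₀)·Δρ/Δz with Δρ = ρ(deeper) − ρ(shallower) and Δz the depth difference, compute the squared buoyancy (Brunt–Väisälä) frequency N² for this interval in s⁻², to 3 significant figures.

Δρ = 999.09 − 998.78 = 0.31 kg m⁻³ over Δz = 149 − 86.3 = 62.7 m.
N² = (9.81/998.935) × (0.31/62.7) = 4.8554 × 10⁻⁵ s⁻² ≈ 4.86 × 10⁻⁵ s⁻².

4.86 × 10⁻⁵ s⁻²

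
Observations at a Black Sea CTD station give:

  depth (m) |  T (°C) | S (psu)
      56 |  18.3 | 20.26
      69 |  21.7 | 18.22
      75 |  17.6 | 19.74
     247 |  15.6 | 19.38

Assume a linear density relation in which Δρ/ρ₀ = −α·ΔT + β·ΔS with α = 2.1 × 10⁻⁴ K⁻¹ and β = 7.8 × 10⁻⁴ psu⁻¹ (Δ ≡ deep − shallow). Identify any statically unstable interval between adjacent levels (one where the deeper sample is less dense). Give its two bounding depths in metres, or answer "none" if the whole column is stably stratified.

56–69 m

Evaluate Δρ/ρ₀ = −αΔT + βΔS across each adjacent pair:
  56–69 m: −αΔT+βΔS = −(2.1 × 10⁻⁴)(+3.4)+(7.8 × 10⁻⁴)(-2.04) = -2.3 × 10⁻³ → UNSTABLE
  69–75 m: −αΔT+βΔS = −(2.1 × 10⁻⁴)(-4.1)+(7.8 × 10⁻⁴)(+1.52) = 2.0 × 10⁻³ → stable
  75–247 m: −αΔT+βΔS = −(2.1 × 10⁻⁴)(-2.0)+(7.8 × 10⁻⁴)(-0.36) = 1.4 × 10⁻⁴ → stable
The 56–69 m interval has Δρ < 0: lighter water underlies denser water.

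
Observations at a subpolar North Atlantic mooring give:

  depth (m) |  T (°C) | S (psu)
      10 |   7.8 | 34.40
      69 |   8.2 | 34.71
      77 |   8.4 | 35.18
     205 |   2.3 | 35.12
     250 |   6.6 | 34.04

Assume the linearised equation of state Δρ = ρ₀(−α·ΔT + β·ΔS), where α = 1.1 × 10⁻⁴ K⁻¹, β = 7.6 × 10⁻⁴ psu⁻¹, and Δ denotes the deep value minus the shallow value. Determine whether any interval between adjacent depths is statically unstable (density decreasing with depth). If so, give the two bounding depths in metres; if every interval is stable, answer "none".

205–250 m

Evaluate Δρ/ρ₀ = −αΔT + βΔS across each adjacent pair:
  10–69 m: −αΔT+βΔS = −(1.1 × 10⁻⁴)(+0.4)+(7.6 × 10⁻⁴)(+0.31) = 1.9 × 10⁻⁴ → stable
  69–77 m: −αΔT+βΔS = −(1.1 × 10⁻⁴)(+0.2)+(7.6 × 10⁻⁴)(+0.47) = 3.4 × 10⁻⁴ → stable
  77–205 m: −αΔT+βΔS = −(1.1 × 10⁻⁴)(-6.1)+(7.6 × 10⁻⁴)(-0.06) = 6.3 × 10⁻⁴ → stable
  205–250 m: −αΔT+βΔS = −(1.1 × 10⁻⁴)(+4.3)+(7.6 × 10⁻⁴)(-1.08) = -1.3 × 10⁻³ → UNSTABLE
The 205–250 m interval has Δρ < 0: lighter water underlies denser water.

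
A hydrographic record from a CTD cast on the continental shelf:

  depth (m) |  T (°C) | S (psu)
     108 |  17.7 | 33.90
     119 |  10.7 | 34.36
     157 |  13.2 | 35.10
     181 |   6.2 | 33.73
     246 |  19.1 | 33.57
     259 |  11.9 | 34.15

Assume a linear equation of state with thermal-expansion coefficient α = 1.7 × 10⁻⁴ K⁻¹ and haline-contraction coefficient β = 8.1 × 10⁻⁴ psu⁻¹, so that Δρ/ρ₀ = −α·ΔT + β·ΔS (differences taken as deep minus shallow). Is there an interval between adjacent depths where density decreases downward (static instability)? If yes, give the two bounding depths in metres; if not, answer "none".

Evaluate Δρ/ρ₀ = −αΔT + βΔS across each adjacent pair:
  108–119 m: −αΔT+βΔS = −(1.7 × 10⁻⁴)(-7.0)+(8.1 × 10⁻⁴)(+0.46) = 1.6 × 10⁻³ → stable
  119–157 m: −αΔT+βΔS = −(1.7 × 10⁻⁴)(+2.5)+(8.1 × 10⁻⁴)(+0.74) = 1.7 × 10⁻⁴ → stable
  157–181 m: −αΔT+βΔS = −(1.7 × 10⁻⁴)(-7.0)+(8.1 × 10⁻⁴)(-1.37) = 8.0 × 10⁻⁵ → stable
  181–246 m: −αΔT+βΔS = −(1.7 × 10⁻⁴)(+12.9)+(8.1 × 10⁻⁴)(-0.16) = -2.3 × 10⁻³ → UNSTABLE
  246–259 m: −αΔT+βΔS = −(1.7 × 10⁻⁴)(-7.2)+(8.1 × 10⁻⁴)(+0.58) = 1.7 × 10⁻³ → stable
The 181–246 m interval has Δρ < 0: lighter water underlies denser water.

181–246 m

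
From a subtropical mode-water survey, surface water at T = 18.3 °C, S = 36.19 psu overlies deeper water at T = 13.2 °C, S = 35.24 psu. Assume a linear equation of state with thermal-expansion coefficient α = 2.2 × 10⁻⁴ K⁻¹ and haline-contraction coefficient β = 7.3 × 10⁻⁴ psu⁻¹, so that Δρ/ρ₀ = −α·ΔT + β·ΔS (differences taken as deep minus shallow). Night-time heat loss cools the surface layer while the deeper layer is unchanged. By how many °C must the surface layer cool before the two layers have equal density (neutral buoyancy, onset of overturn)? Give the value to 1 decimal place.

Neutral buoyancy requires Δρ = 0, i.e. −α(T_deep − T_surf′) + β(S_deep − S_surf) = 0.
T_surf′ = T_deep − (β/α)·ΔS = 13.2 − (7.3 × 10⁻⁴/2.2 × 10⁻⁴)·(-0.95) = 16.352 °C.
Cooling required: 18.3 − (16.352) = 1.948 °C.

1.9 °C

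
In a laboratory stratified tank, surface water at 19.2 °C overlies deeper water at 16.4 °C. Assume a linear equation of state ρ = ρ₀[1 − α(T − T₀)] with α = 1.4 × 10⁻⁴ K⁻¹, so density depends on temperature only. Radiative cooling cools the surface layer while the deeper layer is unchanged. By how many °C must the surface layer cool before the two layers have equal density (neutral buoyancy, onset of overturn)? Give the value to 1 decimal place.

2.8 °C

With temperature the only control, equal density requires T_surf′ = T_deep.
T_surf′ = 16.4 °C.
Cooling required: 19.2 − 16.4 = 2.8 °C.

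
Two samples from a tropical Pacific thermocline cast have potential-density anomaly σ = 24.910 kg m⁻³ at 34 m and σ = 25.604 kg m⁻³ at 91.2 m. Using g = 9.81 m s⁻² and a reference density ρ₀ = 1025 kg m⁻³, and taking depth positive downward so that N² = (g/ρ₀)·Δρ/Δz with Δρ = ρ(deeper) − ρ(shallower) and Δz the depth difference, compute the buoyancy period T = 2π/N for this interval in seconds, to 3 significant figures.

Δρ = 1025.604 − 1024.910 = 0.694 kg m⁻³ over Δz = 91.2 − 34 = 57.2 m.
N² = (9.81/1025) × (0.694/57.2) = 1.1612 × 10⁻⁴ s⁻².
N = √(1.1612 × 10⁻⁴) = 0.010776 rad s⁻¹, so T = 2π/N = 583.07 s ≈ 583 s.

583 s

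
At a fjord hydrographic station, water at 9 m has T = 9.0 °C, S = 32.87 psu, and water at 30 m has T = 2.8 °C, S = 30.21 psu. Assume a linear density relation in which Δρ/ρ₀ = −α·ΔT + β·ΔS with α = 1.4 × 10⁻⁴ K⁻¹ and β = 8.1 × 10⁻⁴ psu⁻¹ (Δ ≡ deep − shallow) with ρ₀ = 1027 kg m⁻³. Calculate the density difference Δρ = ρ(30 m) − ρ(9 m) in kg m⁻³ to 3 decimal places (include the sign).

-1.321 kg m⁻³

ΔT = -6.2 K, ΔS = -2.66 psu (deep − shallow).
Δρ/ρ₀ = −(1.4 × 10⁻⁴)(-6.2) + (8.1 × 10⁻⁴)(-2.66) = -1.2866 × 10⁻³.
Δρ = 1027 × (-1.2866 × 10⁻³) = -1.321 kg m⁻³.
Negative Δρ: lighter below, statically unstable.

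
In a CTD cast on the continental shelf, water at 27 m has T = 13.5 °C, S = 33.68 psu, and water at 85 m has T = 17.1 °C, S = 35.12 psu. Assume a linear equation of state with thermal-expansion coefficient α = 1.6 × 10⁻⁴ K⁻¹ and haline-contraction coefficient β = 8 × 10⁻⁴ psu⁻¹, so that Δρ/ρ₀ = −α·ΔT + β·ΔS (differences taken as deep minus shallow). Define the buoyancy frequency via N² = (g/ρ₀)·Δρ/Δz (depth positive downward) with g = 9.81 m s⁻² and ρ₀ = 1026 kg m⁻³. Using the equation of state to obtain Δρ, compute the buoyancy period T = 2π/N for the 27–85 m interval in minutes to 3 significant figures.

ΔT = +3.6 K, ΔS = +1.44 psu (deep − shallow).
Δρ/ρ₀ = −αΔT + βΔS = -5.76 × 10⁻⁴ + 1.152 × 10⁻³ = 5.76 × 10⁻⁴, so Δρ ≈ 0.5910 kg m⁻³.
N² = (g/ρ₀)·Δρ/Δz = g·(Δρ/ρ₀)/Δz = 9.81 × 5.76 × 10⁻⁴ / 58 = 9.7423 × 10⁻⁵ s⁻².
N = √(9.7423 × 10⁻⁵) = 9.8703 × 10⁻³ rad s⁻¹ → T = 2π/N = 636.57 s = 10.610 min ≈ 10.6 min.

10.6 min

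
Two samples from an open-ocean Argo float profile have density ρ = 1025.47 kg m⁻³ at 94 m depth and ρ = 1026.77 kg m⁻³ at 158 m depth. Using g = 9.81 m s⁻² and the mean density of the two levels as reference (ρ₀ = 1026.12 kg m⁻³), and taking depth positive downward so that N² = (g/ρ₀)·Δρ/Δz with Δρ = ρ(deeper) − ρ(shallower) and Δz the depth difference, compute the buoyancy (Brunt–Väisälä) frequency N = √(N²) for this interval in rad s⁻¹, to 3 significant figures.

Δρ = 1026.77 − 1025.47 = 1.30 kg m⁻³ over Δz = 158 − 94 = 64 m.
N² = (9.81/1026.12) × (1.30/64) = 1.9419 × 10⁻⁴ s⁻².
N = √(1.9419 × 10⁻⁴) = 0.013935 rad s⁻¹ ≈ 0.0139 rad s⁻¹.

0.0139 rad s⁻¹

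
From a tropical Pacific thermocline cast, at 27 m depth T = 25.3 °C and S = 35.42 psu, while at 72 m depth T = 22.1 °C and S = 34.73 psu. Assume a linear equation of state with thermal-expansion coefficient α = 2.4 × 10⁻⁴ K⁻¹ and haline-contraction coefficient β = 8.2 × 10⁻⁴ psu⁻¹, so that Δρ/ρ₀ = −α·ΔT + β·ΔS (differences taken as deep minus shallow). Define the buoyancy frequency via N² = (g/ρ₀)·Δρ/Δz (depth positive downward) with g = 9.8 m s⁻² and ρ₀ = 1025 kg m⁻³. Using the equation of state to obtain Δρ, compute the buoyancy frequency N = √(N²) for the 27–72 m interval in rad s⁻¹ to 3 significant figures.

6.64 × 10⁻³ rad s⁻¹

ΔT = -3.2 K, ΔS = -0.69 psu (deep − shallow).
Δρ/ρ₀ = −αΔT + βΔS = 7.68 × 10⁻⁴ − 5.658 × 10⁻⁴ = 2.022 × 10⁻⁴, so Δρ ≈ 0.2073 kg m⁻³.
N² = (g/ρ₀)·Δρ/Δz = g·(Δρ/ρ₀)/Δz = 9.8 × 2.022 × 10⁻⁴ / 45 = 4.4035 × 10⁻⁵ s⁻².
N = √(4.4035 × 10⁻⁵) = 6.6359 × 10⁻³ rad s⁻¹ ≈ 6.64 × 10⁻³ rad s⁻¹.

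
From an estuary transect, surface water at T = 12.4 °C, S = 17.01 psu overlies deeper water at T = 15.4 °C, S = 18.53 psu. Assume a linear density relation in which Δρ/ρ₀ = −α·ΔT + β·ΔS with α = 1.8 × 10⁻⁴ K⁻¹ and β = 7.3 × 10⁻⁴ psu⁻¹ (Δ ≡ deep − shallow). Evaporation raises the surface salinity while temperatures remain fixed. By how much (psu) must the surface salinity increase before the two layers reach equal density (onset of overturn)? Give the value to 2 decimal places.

Neutral buoyancy requires −α(T_deep − T_surf) + β(S_deep − S_surf′) = 0.
S_surf′ = S_deep − (α/β)·ΔT = 18.53 − (1.8 × 10⁻⁴/7.3 × 10⁻⁴)·(+3.0) = 17.7903 psu.
Increase required: 17.7903 − 17.01 = 0.7803 psu.

0.78 psu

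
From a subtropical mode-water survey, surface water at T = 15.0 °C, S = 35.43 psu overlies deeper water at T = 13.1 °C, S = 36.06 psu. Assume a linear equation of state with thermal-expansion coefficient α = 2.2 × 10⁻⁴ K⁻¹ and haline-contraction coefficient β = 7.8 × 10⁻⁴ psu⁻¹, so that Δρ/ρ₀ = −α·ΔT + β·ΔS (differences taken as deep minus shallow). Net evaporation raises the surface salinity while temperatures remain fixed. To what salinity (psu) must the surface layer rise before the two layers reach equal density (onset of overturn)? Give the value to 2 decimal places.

Neutral buoyancy requires −α(T_deep − T_surf) + β(S_deep − S_surf′) = 0.
S_surf′ = S_deep − (α/β)·ΔT = 36.06 − (2.2 × 10⁻⁴/7.8 × 10⁻⁴)·(-1.9) = 36.5959 psu.
Increase required: 36.5959 − 35.43 = 1.1659 psu.

36.60 psu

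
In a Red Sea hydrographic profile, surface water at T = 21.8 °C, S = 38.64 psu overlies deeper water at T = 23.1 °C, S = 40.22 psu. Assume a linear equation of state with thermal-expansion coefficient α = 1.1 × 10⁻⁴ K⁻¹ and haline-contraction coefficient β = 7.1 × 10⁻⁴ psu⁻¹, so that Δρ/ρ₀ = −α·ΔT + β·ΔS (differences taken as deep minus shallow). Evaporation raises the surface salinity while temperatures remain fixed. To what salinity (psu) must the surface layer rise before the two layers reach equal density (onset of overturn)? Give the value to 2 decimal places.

Neutral buoyancy requires −α(T_deep − T_surf) + β(S_deep − S_surf′) = 0.
S_surf′ = S_deep − (α/β)·ΔT = 40.22 − (1.1 × 10⁻⁴/7.1 × 10⁻⁴)·(+1.3) = 40.0186 psu.
Increase required: 40.0186 − 38.64 = 1.3786 psu.

40.02 psu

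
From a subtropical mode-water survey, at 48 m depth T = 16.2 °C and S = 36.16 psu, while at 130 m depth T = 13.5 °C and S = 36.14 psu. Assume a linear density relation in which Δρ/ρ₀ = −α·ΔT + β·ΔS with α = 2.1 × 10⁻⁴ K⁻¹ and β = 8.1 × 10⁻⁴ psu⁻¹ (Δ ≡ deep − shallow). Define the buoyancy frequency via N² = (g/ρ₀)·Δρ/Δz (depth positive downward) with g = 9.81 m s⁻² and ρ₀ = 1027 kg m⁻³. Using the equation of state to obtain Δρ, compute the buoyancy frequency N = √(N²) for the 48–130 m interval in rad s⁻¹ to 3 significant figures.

ΔT = -2.7 K, ΔS = -0.02 psu (deep − shallow).
Δρ/ρ₀ = −αΔT + βΔS = 5.67 × 10⁻⁴ − 1.62 × 10⁻⁵ = 5.508 × 10⁻⁴, so Δρ ≈ 0.5657 kg m⁻³.
N² = (g/ρ₀)·Δρ/Δz = g·(Δρ/ρ₀)/Δz = 9.81 × 5.508 × 10⁻⁴ / 82 = 6.5894 × 10⁻⁵ s⁻².
N = √(6.5894 × 10⁻⁵) = 8.1175 × 10⁻³ rad s⁻¹ ≈ 8.12 × 10⁻³ rad s⁻¹.

8.12 × 10⁻³ rad s⁻¹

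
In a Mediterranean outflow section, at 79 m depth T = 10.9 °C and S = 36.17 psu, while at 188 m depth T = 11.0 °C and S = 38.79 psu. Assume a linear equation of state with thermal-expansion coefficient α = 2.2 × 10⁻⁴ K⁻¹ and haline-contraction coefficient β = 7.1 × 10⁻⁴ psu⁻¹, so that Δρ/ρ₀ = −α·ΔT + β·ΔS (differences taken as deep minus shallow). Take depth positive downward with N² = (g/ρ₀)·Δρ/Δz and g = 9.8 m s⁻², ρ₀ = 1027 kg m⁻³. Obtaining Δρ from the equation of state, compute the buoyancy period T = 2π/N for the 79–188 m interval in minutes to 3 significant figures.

8.15 min

ΔT = +0.1 K, ΔS = +2.62 psu (deep − shallow).
Δρ/ρ₀ = −αΔT + βΔS = -2.20 × 10⁻⁵ + 1.8602 × 10⁻³ = 1.8382 × 10⁻³, so Δρ ≈ 1.888 kg m⁻³.
N² = (g/ρ₀)·Δρ/Δz = g·(Δρ/ρ₀)/Δz = 9.8 × 1.8382 × 10⁻³ / 109 = 1.6527 × 10⁻⁴ s⁻².
N = √(1.6527 × 10⁻⁴) = 0.012856 rad s⁻¹ → T = 2π/N = 488.74 s = 8.1457 min ≈ 8.15 min.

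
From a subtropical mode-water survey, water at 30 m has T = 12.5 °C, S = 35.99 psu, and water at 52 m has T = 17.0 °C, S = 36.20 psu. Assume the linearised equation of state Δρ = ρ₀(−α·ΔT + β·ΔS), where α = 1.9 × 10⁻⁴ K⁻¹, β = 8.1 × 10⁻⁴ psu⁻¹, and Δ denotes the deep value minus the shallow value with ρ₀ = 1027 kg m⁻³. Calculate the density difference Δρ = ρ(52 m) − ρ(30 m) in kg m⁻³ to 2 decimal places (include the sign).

-0.70 kg m⁻³

ΔT = +4.5 K, ΔS = +0.21 psu (deep − shallow).
Δρ/ρ₀ = −(1.9 × 10⁻⁴)(+4.5) + (8.1 × 10⁻⁴)(+0.21) = -6.849 × 10⁻⁴.
Δρ = 1027 × (-6.849 × 10⁻⁴) = -0.70 kg m⁻³.
Negative Δρ: lighter below, statically unstable.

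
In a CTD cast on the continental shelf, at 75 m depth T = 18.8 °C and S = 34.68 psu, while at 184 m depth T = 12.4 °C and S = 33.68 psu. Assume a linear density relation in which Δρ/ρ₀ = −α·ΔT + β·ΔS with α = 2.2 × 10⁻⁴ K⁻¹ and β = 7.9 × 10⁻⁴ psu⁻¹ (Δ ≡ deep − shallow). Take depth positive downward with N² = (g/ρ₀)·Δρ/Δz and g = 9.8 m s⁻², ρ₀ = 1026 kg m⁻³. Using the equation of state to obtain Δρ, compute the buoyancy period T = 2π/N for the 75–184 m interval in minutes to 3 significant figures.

14.0 min

ΔT = -6.4 K, ΔS = -1.00 psu (deep − shallow).
Δρ/ρ₀ = −αΔT + βΔS = 1.408 × 10⁻³ − 7.90 × 10⁻⁴ = 6.18 × 10⁻⁴, so Δρ ≈ 0.6341 kg m⁻³.
N² = (g/ρ₀)·Δρ/Δz = g·(Δρ/ρ₀)/Δz = 9.8 × 6.18 × 10⁻⁴ / 109 = 5.5563 × 10⁻⁵ s⁻².
N = √(5.5563 × 10⁻⁵) = 7.4541 × 10⁻³ rad s⁻¹ → T = 2π/N = 842.92 s = 14.049 min ≈ 14.0 min.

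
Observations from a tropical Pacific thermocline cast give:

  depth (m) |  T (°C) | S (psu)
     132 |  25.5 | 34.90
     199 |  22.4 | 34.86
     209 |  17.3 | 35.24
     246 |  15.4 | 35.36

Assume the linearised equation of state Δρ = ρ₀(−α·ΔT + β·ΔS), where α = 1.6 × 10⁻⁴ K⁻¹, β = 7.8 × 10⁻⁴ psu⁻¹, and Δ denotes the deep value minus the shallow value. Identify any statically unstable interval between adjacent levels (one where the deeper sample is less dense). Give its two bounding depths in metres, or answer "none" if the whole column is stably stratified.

Evaluate Δρ/ρ₀ = −αΔT + βΔS across each adjacent pair:
  132–199 m: −αΔT+βΔS = −(1.6 × 10⁻⁴)(-3.1)+(7.8 × 10⁻⁴)(-0.04) = 4.6 × 10⁻⁴ → stable
  199–209 m: −αΔT+βΔS = −(1.6 × 10⁻⁴)(-5.1)+(7.8 × 10⁻⁴)(+0.38) = 1.1 × 10⁻³ → stable
  209–246 m: −αΔT+βΔS = −(1.6 × 10⁻⁴)(-1.9)+(7.8 × 10⁻⁴)(+0.12) = 4.0 × 10⁻⁴ → stable
Every interval has Δρ > 0: the column is stably stratified throughout.

none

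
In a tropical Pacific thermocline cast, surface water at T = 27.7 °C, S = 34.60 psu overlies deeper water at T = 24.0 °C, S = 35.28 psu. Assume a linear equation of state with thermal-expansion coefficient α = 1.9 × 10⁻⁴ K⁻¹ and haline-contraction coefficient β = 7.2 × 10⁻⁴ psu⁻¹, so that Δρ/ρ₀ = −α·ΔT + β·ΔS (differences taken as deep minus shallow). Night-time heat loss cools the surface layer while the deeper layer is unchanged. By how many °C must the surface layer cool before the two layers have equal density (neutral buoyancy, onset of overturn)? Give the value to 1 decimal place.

Neutral buoyancy requires Δρ = 0, i.e. −α(T_deep − T_surf′) + β(S_deep − S_surf) = 0.
T_surf′ = T_deep − (β/α)·ΔS = 24.0 − (7.2 × 10⁻⁴/1.9 × 10⁻⁴)·(+0.68) = 21.423 °C.
Cooling required: 27.7 − (21.423) = 6.277 °C.

6.3 °C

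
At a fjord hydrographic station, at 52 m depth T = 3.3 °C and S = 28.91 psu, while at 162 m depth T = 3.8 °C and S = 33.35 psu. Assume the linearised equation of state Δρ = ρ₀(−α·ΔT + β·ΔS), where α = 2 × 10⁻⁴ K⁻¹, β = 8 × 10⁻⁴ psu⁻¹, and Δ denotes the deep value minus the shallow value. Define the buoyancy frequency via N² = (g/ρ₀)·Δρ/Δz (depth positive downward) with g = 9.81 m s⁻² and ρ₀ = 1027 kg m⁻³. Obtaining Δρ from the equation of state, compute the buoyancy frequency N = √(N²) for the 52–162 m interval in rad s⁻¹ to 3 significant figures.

ΔT = +0.5 K, ΔS = +4.44 psu (deep − shallow).
Δρ/ρ₀ = −αΔT + βΔS = -1.00 × 10⁻⁴ + 3.552 × 10⁻³ = 3.452 × 10⁻³, so Δρ ≈ 3.545 kg m⁻³.
N² = (g/ρ₀)·Δρ/Δz = g·(Δρ/ρ₀)/Δz = 9.81 × 3.452 × 10⁻³ / 110 = 3.0786 × 10⁻⁴ s⁻².
N = √(3.0786 × 10⁻⁴) = 0.017546 rad s⁻¹ ≈ 0.0175 rad s⁻¹.

0.0175 rad s⁻¹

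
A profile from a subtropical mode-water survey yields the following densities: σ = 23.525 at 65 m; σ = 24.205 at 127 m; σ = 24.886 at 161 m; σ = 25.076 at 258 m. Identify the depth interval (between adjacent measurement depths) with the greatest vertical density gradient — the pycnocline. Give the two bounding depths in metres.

127–161 m

Compute the density gradient over each adjacent pair:
  65–127 m: Δρ/Δz = 0.680/62 = 0.011 kg m⁻⁴
  127–161 m: Δρ/Δz = 0.681/34 = 0.020 kg m⁻⁴
  161–258 m: Δρ/Δz = 0.190/97 = 2.0 × 10⁻³ kg m⁻⁴
The largest gradient is in the 127–161 m interval — the pycnocline.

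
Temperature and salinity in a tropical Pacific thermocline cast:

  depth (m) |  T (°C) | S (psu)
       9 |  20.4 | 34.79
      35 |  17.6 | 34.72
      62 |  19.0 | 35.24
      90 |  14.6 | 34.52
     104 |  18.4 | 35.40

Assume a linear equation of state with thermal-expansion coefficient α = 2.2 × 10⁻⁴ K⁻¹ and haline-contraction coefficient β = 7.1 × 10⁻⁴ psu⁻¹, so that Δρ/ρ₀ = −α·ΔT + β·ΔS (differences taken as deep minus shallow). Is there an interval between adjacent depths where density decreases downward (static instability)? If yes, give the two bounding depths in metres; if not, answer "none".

Evaluate Δρ/ρ₀ = −αΔT + βΔS across each adjacent pair:
  9–35 m: −αΔT+βΔS = −(2.2 × 10⁻⁴)(-2.8)+(7.1 × 10⁻⁴)(-0.07) = 5.7 × 10⁻⁴ → stable
  35–62 m: −αΔT+βΔS = −(2.2 × 10⁻⁴)(+1.4)+(7.1 × 10⁻⁴)(+0.52) = 6.1 × 10⁻⁵ → stable
  62–90 m: −αΔT+βΔS = −(2.2 × 10⁻⁴)(-4.4)+(7.1 × 10⁻⁴)(-0.72) = 4.6 × 10⁻⁴ → stable
  90–104 m: −αΔT+βΔS = −(2.2 × 10⁻⁴)(+3.8)+(7.1 × 10⁻⁴)(+0.88) = -2.1 × 10⁻⁴ → UNSTABLE
The 90–104 m interval has Δρ < 0: lighter water underlies denser water.

90–104 m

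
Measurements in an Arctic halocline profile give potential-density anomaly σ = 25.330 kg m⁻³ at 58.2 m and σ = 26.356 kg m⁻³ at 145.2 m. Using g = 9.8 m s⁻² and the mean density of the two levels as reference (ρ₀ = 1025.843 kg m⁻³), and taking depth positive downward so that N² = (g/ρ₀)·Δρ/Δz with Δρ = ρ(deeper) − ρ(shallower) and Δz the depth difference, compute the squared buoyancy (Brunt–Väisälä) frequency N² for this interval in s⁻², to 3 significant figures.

Δρ = 1026.356 − 1025.330 = 1.026 kg m⁻³ over Δz = 145.2 − 58.2 = 87 m.
N² = (9.8/1025.843) × (1.026/87) = 1.1266 × 10⁻⁴ s⁻² ≈ 1.13 × 10⁻⁴ s⁻².
N² > 0, so the interval is statically stable.

1.13 × 10⁻⁴ s⁻²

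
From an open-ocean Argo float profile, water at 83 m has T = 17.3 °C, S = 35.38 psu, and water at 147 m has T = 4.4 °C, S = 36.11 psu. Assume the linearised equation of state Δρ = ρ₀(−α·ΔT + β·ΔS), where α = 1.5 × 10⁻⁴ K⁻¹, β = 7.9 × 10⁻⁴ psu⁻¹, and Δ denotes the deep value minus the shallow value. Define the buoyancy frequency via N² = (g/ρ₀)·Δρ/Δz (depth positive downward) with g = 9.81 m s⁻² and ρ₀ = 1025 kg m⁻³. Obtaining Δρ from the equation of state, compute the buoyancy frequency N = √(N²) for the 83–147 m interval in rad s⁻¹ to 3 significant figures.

0.0196 rad s⁻¹

ΔT = -12.9 K, ΔS = +0.73 psu (deep − shallow).
Δρ/ρ₀ = −αΔT + βΔS = 1.935 × 10⁻³ + 5.767 × 10⁻⁴ = 2.5117 × 10⁻³, so Δρ ≈ 2.574 kg m⁻³.
N² = (g/ρ₀)·Δρ/Δz = g·(Δρ/ρ₀)/Δz = 9.81 × 2.5117 × 10⁻³ / 64 = 3.8500 × 10⁻⁴ s⁻².
N = √(3.8500 × 10⁻⁴) = 0.019621 rad s⁻¹ ≈ 0.0196 rad s⁻¹.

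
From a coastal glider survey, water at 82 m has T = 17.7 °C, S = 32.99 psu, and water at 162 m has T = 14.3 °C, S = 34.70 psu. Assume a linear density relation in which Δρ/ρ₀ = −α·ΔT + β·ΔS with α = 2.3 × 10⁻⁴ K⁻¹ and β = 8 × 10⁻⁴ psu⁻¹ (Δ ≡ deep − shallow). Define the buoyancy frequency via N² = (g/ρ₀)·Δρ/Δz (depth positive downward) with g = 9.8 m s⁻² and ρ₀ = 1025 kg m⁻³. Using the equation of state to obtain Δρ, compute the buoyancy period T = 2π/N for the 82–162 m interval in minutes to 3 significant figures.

ΔT = -3.4 K, ΔS = +1.71 psu (deep − shallow).
Δρ/ρ₀ = −αΔT + βΔS = 7.82 × 10⁻⁴ + 1.368 × 10⁻³ = 2.15 × 10⁻³, so Δρ ≈ 2.204 kg m⁻³.
N² = (g/ρ₀)·Δρ/Δz = g·(Δρ/ρ₀)/Δz = 9.8 × 2.15 × 10⁻³ / 80 = 2.6338 × 10⁻⁴ s⁻².
N = √(2.6338 × 10⁻⁴) = 0.016229 rad s⁻¹ → T = 2π/N = 387.16 s = 6.4527 min ≈ 6.45 min.

6.45 min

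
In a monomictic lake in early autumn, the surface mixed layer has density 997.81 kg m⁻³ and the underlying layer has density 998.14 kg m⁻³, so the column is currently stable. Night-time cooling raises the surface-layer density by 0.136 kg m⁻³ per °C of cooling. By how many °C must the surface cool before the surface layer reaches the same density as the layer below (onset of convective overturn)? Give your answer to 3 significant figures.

Density deficit of the surface layer: 998.14 − 997.81 = 0.33 kg m⁻³.
Required change = 0.33 / 0.136 = 2.43 °C.

2.43 °C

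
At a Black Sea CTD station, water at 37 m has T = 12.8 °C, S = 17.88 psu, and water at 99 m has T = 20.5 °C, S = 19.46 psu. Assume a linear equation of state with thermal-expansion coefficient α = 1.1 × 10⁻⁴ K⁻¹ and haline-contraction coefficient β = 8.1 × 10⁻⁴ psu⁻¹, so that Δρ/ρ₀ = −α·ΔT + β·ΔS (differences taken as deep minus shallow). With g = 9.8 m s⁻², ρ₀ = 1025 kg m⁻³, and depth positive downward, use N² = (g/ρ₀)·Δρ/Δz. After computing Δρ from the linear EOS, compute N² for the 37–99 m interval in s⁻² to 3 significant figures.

ΔT = +7.7 K, ΔS = +1.58 psu (deep − shallow).
Δρ/ρ₀ = −αΔT + βΔS = -8.47 × 10⁻⁴ + 1.2798 × 10⁻³ = 4.328 × 10⁻⁴, so Δρ ≈ 0.4436 kg m⁻³.
N² = (g/ρ₀)·Δρ/Δz = g·(Δρ/ρ₀)/Δz = 9.8 × 4.328 × 10⁻⁴ / 62 = 6.8410 × 10⁻⁵ s⁻² ≈ 6.84 × 10⁻⁵ s⁻².

6.84 × 10⁻⁵ s⁻²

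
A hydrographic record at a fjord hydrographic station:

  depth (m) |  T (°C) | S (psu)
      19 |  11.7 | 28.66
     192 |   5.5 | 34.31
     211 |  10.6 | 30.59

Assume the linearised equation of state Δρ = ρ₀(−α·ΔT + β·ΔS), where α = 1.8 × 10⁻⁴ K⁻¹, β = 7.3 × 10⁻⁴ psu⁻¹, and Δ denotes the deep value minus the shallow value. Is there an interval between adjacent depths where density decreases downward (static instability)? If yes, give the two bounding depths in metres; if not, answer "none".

192–211 m

Evaluate Δρ/ρ₀ = −αΔT + βΔS across each adjacent pair:
  19–192 m: −αΔT+βΔS = −(1.8 × 10⁻⁴)(-6.2)+(7.3 × 10⁻⁴)(+5.65) = 5.2 × 10⁻³ → stable
  192–211 m: −αΔT+βΔS = −(1.8 × 10⁻⁴)(+5.1)+(7.3 × 10⁻⁴)(-3.72) = -3.6 × 10⁻³ → UNSTABLE
The 192–211 m interval has Δρ < 0: lighter water underlies denser water.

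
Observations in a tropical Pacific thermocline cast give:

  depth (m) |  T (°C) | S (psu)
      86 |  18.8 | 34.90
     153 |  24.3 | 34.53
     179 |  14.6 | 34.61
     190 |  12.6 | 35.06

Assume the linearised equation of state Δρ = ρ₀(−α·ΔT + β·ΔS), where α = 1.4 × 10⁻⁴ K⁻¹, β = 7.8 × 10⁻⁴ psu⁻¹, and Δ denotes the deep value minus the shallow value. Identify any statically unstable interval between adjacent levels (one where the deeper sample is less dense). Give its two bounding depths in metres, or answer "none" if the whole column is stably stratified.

86–153 m

Evaluate Δρ/ρ₀ = −αΔT + βΔS across each adjacent pair:
  86–153 m: −αΔT+βΔS = −(1.4 × 10⁻⁴)(+5.5)+(7.8 × 10⁻⁴)(-0.37) = -1.1 × 10⁻³ → UNSTABLE
  153–179 m: −αΔT+βΔS = −(1.4 × 10⁻⁴)(-9.7)+(7.8 × 10⁻⁴)(+0.08) = 1.4 × 10⁻³ → stable
  179–190 m: −αΔT+βΔS = −(1.4 × 10⁻⁴)(-2.0)+(7.8 × 10⁻⁴)(+0.45) = 6.3 × 10⁻⁴ → stable
The 86–153 m interval has Δρ < 0: lighter water underlies denser water.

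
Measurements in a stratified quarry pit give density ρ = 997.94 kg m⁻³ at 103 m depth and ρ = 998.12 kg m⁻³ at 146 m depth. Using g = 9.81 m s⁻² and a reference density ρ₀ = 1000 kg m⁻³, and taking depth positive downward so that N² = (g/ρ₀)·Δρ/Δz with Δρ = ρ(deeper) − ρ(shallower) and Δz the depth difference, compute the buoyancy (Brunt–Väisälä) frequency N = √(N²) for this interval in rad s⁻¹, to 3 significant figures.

Δρ = 998.12 − 997.94 = 0.18 kg m⁻³ over Δz = 146 − 103 = 43 m.
N² = (9.81/1000) × (0.18/43) = 4.1065 × 10⁻⁵ s⁻².
N = √(4.1065 × 10⁻⁵) = 6.4082 × 10⁻³ rad s⁻¹ ≈ 6.41 × 10⁻³ rad s⁻¹.

6.41 × 10⁻³ rad s⁻¹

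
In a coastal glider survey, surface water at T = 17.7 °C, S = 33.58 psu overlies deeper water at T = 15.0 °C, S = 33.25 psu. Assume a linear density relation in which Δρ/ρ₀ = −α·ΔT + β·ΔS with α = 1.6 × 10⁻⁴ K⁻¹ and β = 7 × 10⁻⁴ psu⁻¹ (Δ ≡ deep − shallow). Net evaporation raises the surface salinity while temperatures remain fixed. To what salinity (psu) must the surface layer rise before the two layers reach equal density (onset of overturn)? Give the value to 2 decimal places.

33.87 psu

Neutral buoyancy requires −α(T_deep − T_surf) + β(S_deep − S_surf′) = 0.
S_surf′ = S_deep − (α/β)·ΔT = 33.25 − (1.6 × 10⁻⁴/7 × 10⁻⁴)·(-2.7) = 33.8671 psu.
Increase required: 33.8671 − 33.58 = 0.2871 psu.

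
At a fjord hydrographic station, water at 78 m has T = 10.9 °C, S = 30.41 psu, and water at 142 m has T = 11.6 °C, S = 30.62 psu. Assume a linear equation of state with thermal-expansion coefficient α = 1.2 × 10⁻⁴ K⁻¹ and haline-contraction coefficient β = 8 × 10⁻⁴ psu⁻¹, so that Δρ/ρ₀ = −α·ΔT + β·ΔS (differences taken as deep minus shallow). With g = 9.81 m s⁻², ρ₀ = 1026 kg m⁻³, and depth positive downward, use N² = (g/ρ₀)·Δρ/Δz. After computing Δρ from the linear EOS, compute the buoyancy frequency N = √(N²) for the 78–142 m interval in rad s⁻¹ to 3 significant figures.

3.59 × 10⁻³ rad s⁻¹

ΔT = +0.7 K, ΔS = +0.21 psu (deep − shallow).
Δρ/ρ₀ = −αΔT + βΔS = -8.40 × 10⁻⁵ + 1.68 × 10⁻⁴ = 8.40 × 10⁻⁵, so Δρ ≈ 0.08618 kg m⁻³.
N² = (g/ρ₀)·Δρ/Δz = g·(Δρ/ρ₀)/Δz = 9.81 × 8.40 × 10⁻⁵ / 64 = 1.2876 × 10⁻⁵ s⁻².
N = √(1.2876 × 10⁻⁵) = 3.5883 × 10⁻³ rad s⁻¹ ≈ 3.59 × 10⁻³ rad s⁻¹.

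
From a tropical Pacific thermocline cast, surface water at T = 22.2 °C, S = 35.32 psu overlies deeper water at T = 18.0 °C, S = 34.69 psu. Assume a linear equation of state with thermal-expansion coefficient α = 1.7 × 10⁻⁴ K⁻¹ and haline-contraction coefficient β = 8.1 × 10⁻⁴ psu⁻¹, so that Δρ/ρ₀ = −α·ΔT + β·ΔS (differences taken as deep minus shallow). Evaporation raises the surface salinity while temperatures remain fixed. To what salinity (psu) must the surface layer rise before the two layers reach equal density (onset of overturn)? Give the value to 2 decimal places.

35.57 psu

Neutral buoyancy requires −α(T_deep − T_surf) + β(S_deep − S_surf′) = 0.
S_surf′ = S_deep − (α/β)·ΔT = 34.69 − (1.7 × 10⁻⁴/8.1 × 10⁻⁴)·(-4.2) = 35.5715 psu.
Increase required: 35.5715 − 35.32 = 0.2515 psu.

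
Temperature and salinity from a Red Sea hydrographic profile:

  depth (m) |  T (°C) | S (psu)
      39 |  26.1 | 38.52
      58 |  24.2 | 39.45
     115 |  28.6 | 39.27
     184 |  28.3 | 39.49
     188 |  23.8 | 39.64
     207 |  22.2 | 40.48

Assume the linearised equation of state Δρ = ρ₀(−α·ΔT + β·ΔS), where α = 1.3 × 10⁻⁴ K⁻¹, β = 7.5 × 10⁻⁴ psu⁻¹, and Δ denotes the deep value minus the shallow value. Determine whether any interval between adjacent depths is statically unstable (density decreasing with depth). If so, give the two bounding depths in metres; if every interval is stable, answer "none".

58–115 m

Evaluate Δρ/ρ₀ = −αΔT + βΔS across each adjacent pair:
  39–58 m: −αΔT+βΔS = −(1.3 × 10⁻⁴)(-1.9)+(7.5 × 10⁻⁴)(+0.93) = 9.4 × 10⁻⁴ → stable
  58–115 m: −αΔT+βΔS = −(1.3 × 10⁻⁴)(+4.4)+(7.5 × 10⁻⁴)(-0.18) = -7.1 × 10⁻⁴ → UNSTABLE
  115–184 m: −αΔT+βΔS = −(1.3 × 10⁻⁴)(-0.3)+(7.5 × 10⁻⁴)(+0.22) = 2.0 × 10⁻⁴ → stable
  184–188 m: −αΔT+βΔS = −(1.3 × 10⁻⁴)(-4.5)+(7.5 × 10⁻⁴)(+0.15) = 7.0 × 10⁻⁴ → stable
  188–207 m: −αΔT+βΔS = −(1.3 × 10⁻⁴)(-1.6)+(7.5 × 10⁻⁴)(+0.84) = 8.4 × 10⁻⁴ → stable
The 58–115 m interval has Δρ < 0: lighter water underlies denser water.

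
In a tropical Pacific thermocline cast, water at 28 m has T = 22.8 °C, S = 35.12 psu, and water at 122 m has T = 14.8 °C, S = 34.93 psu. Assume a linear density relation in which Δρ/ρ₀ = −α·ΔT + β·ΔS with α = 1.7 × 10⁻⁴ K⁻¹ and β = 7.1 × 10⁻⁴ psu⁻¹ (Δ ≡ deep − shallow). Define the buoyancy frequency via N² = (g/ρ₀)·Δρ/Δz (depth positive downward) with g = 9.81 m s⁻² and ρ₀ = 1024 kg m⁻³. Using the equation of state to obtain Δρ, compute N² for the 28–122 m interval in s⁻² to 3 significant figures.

ΔT = -8.0 K, ΔS = -0.19 psu (deep − shallow).
Δρ/ρ₀ = −αΔT + βΔS = 1.36 × 10⁻³ − 1.349 × 10⁻⁴ = 1.2251 × 10⁻³, so Δρ ≈ 1.255 kg m⁻³.
N² = (g/ρ₀)·Δρ/Δz = g·(Δρ/ρ₀)/Δz = 9.81 × 1.2251 × 10⁻³ / 94 = 1.2785 × 10⁻⁴ s⁻² ≈ 1.28 × 10⁻⁴ s⁻².

1.28 × 10⁻⁴ s⁻²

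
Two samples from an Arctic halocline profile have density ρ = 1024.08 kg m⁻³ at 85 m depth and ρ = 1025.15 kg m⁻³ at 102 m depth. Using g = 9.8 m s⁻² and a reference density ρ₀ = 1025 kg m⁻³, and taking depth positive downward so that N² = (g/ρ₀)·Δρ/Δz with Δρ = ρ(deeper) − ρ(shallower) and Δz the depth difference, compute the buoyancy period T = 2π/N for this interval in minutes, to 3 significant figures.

Δρ = 1025.15 − 1024.08 = 1.07 kg m⁻³ over Δz = 102 − 85 = 17 m.
N² = (9.8/1025) × (1.07/17) = 6.0178 × 10⁻⁴ s⁻².
N = √(6.0178 × 10⁻⁴) = 0.024531 rad s⁻¹, so T = 2π/N = 256.13 s = 4.2688 min ≈ 4.27 min.

4.27 min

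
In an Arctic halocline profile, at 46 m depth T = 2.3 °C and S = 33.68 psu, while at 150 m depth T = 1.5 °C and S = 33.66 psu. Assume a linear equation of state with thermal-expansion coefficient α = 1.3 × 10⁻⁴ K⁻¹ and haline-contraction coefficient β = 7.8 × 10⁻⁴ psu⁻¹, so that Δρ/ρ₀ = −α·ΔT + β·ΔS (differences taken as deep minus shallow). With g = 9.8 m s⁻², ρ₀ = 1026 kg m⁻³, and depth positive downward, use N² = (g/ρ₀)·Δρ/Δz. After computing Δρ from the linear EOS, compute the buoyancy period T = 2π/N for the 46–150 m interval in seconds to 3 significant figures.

ΔT = -0.8 K, ΔS = -0.02 psu (deep − shallow).
Δρ/ρ₀ = −αΔT + βΔS = 1.04 × 10⁻⁴ − 1.56 × 10⁻⁵ = 8.84 × 10⁻⁵, so Δρ ≈ 0.09070 kg m⁻³.
N² = (g/ρ₀)·Δρ/Δz = g·(Δρ/ρ₀)/Δz = 9.8 × 8.84 × 10⁻⁵ / 104 = 8.3300 × 10⁻⁶ s⁻².
N = √(8.3300 × 10⁻⁶) = 2.8862 × 10⁻³ rad s⁻¹ → T = 2π/N = 2.1770 × 10³ s ≈ 2.18 × 10³ s.

2.18 × 10³ s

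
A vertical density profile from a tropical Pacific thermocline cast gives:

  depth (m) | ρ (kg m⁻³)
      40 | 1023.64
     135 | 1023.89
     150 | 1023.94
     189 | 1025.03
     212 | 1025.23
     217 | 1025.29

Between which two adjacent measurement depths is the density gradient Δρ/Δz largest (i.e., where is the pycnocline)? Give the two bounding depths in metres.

Compute the density gradient over each adjacent pair:
  40–135 m: Δρ/Δz = 0.25/95 = 2.6 × 10⁻³ kg m⁻⁴
  135–150 m: Δρ/Δz = 0.05/15 = 3.3 × 10⁻³ kg m⁻⁴
  150–189 m: Δρ/Δz = 1.09/39 = 0.028 kg m⁻⁴
  189–212 m: Δρ/Δz = 0.20/23 = 8.7 × 10⁻³ kg m⁻⁴
  212–217 m: Δρ/Δz = 0.06/5 = 0.012 kg m⁻⁴
The largest gradient is in the 150–189 m interval — the pycnocline.

150–189 m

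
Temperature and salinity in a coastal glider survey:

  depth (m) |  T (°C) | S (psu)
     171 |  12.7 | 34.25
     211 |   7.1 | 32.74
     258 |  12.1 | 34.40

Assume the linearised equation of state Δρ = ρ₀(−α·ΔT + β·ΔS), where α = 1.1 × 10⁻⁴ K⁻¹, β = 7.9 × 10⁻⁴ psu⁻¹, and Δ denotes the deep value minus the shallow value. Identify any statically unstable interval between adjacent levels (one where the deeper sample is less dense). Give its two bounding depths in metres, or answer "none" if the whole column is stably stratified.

Evaluate Δρ/ρ₀ = −αΔT + βΔS across each adjacent pair:
  171–211 m: −αΔT+βΔS = −(1.1 × 10⁻⁴)(-5.6)+(7.9 × 10⁻⁴)(-1.51) = -5.8 × 10⁻⁴ → UNSTABLE
  211–258 m: −αΔT+βΔS = −(1.1 × 10⁻⁴)(+5.0)+(7.9 × 10⁻⁴)(+1.66) = 7.6 × 10⁻⁴ → stable
The 171–211 m interval has Δρ < 0: lighter water underlies denser water.

171–211 m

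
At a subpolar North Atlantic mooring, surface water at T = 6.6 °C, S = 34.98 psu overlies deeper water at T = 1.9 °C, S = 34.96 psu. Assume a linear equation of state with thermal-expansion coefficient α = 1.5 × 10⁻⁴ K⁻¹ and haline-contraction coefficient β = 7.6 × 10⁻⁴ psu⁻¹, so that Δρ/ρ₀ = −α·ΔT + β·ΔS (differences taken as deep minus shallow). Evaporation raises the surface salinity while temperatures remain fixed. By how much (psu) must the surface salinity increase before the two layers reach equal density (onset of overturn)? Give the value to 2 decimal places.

Neutral buoyancy requires −α(T_deep − T_surf) + β(S_deep − S_surf′) = 0.
S_surf′ = S_deep − (α/β)·ΔT = 34.96 − (1.5 × 10⁻⁴/7.6 × 10⁻⁴)·(-4.7) = 35.8876 psu.
Increase required: 35.8876 − 34.98 = 0.9076 psu.

0.91 psu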